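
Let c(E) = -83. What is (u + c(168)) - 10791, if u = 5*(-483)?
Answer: -13289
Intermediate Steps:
u = -2415
(u + c(168)) - 10791 = (-2415 - 83) - 10791 = -2498 - 10791 = -13289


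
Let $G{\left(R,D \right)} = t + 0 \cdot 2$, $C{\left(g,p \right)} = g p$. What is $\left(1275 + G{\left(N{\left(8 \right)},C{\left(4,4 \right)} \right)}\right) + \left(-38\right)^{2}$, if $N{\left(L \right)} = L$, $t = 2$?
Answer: $2721$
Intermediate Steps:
$G{\left(R,D \right)} = 2$ ($G{\left(R,D \right)} = 2 + 0 \cdot 2 = 2 + 0 = 2$)
$\left(1275 + G{\left(N{\left(8 \right)},C{\left(4,4 \right)} \right)}\right) + \left(-38\right)^{2} = \left(1275 + 2\right) + \left(-38\right)^{2} = 1277 + 1444 = 2721$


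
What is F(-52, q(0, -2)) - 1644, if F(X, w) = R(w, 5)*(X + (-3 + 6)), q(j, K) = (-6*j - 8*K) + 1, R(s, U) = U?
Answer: -1889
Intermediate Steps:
q(j, K) = 1 - 8*K - 6*j (q(j, K) = (-8*K - 6*j) + 1 = 1 - 8*K - 6*j)
F(X, w) = 15 + 5*X (F(X, w) = 5*(X + (-3 + 6)) = 5*(X + 3) = 5*(3 + X) = 15 + 5*X)
F(-52, q(0, -2)) - 1644 = (15 + 5*(-52)) - 1644 = (15 - 260) - 1644 = -245 - 1644 = -1889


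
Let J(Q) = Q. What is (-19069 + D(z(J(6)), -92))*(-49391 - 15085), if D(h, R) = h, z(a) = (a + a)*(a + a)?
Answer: 1220208300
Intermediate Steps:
z(a) = 4*a² (z(a) = (2*a)*(2*a) = 4*a²)
(-19069 + D(z(J(6)), -92))*(-49391 - 15085) = (-19069 + 4*6²)*(-49391 - 15085) = (-19069 + 4*36)*(-64476) = (-19069 + 144)*(-64476) = -18925*(-64476) = 1220208300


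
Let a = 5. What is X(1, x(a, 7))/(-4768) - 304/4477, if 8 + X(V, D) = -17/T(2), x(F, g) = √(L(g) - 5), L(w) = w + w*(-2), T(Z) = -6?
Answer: -8558045/128078016 ≈ -0.066819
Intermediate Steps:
L(w) = -w (L(w) = w - 2*w = -w)
x(F, g) = √(-5 - g) (x(F, g) = √(-g - 5) = √(-5 - g))
X(V, D) = -31/6 (X(V, D) = -8 - 17/(-6) = -8 - 17*(-⅙) = -8 + 17/6 = -31/6)
X(1, x(a, 7))/(-4768) - 304/4477 = -31/6/(-4768) - 304/4477 = -31/6*(-1/4768) - 304*1/4477 = 31/28608 - 304/4477 = -8558045/128078016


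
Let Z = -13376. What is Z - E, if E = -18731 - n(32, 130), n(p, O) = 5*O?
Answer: 6005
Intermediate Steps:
E = -19381 (E = -18731 - 5*130 = -18731 - 1*650 = -18731 - 650 = -19381)
Z - E = -13376 - 1*(-19381) = -13376 + 19381 = 6005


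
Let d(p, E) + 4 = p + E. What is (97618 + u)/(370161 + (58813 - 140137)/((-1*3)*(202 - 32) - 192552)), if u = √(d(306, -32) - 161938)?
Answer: 3141054386/11910684051 + 64354*I*√40417/11910684051 ≈ 0.26372 + 0.0010862*I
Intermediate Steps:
d(p, E) = -4 + E + p (d(p, E) = -4 + (p + E) = -4 + (E + p) = -4 + E + p)
u = 2*I*√40417 (u = √((-4 - 32 + 306) - 161938) = √(270 - 161938) = √(-161668) = 2*I*√40417 ≈ 402.08*I)
(97618 + u)/(370161 + (58813 - 140137)/((-1*3)*(202 - 32) - 192552)) = (97618 + 2*I*√40417)/(370161 + (58813 - 140137)/((-1*3)*(202 - 32) - 192552)) = (97618 + 2*I*√40417)/(370161 - 81324/(-3*170 - 192552)) = (97618 + 2*I*√40417)/(370161 - 81324/(-510 - 192552)) = (97618 + 2*I*√40417)/(370161 - 81324/(-193062)) = (97618 + 2*I*√40417)/(370161 - 81324*(-1/193062)) = (97618 + 2*I*√40417)/(370161 + 13554/32177) = (97618 + 2*I*√40417)/(11910684051/32177) = (97618 + 2*I*√40417)*(32177/11910684051) = 3141054386/11910684051 + 64354*I*√40417/11910684051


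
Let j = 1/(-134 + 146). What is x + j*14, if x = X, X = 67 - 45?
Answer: 139/6 ≈ 23.167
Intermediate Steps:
X = 22
x = 22
j = 1/12 ≈ 0.083333
x + j*14 = 22 + (1/12)*14 = 22 + 7/6 = 139/6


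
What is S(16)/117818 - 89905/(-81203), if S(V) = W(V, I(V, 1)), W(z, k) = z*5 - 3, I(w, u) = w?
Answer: 10598679921/9567175054 ≈ 1.1078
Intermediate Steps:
W(z, k) = -3 + 5*z (W(z, k) = 5*z - 3 = -3 + 5*z)
S(V) = -3 + 5*V
S(16)/117818 - 89905/(-81203) = (-3 + 5*16)/117818 - 89905/(-81203) = (-3 + 80)*(1/117818) - 89905*(-1/81203) = 77*(1/117818) + 89905/81203 = 77/117818 + 89905/81203 = 10598679921/9567175054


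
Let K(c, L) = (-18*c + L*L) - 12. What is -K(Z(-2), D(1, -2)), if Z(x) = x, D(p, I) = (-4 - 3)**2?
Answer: -2425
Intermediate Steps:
D(p, I) = 49 (D(p, I) = (-7)**2 = 49)
K(c, L) = -12 + L**2 - 18*c (K(c, L) = (-18*c + L**2) - 12 = (L**2 - 18*c) - 12 = -12 + L**2 - 18*c)
-K(Z(-2), D(1, -2)) = -(-12 + 49**2 - 18*(-2)) = -(-12 + 2401 + 36) = -1*2425 = -2425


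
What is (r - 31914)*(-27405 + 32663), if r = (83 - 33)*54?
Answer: -153607212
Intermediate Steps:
r = 2700 (r = 50*54 = 2700)
(r - 31914)*(-27405 + 32663) = (2700 - 31914)*(-27405 + 32663) = -29214*5258 = -153607212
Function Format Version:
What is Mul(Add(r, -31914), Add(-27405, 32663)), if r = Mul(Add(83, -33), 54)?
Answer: -153607212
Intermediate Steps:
r = 2700 (r = Mul(50, 54) = 2700)
Mul(Add(r, -31914), Add(-27405, 32663)) = Mul(Add(2700, -31914), Add(-27405, 32663)) = Mul(-29214, 5258) = -153607212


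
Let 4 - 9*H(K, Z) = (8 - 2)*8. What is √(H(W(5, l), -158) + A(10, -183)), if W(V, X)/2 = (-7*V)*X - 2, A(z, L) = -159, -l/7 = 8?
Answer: 5*I*√59/3 ≈ 12.802*I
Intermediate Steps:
l = -56 (l = -7*8 = -56)
W(V, X) = -4 - 14*V*X (W(V, X) = 2*((-7*V)*X - 2) = 2*(-7*V*X - 2) = 2*(-2 - 7*V*X) = -4 - 14*V*X)
H(K, Z) = -44/9 (H(K, Z) = 4/9 - (8 - 2)*8/9 = 4/9 - 2*8/3 = 4/9 - ⅑*48 = 4/9 - 16/3 = -44/9)
√(H(W(5, l), -158) + A(10, -183)) = √(-44/9 - 159) = √(-1475/9) = 5*I*√59/3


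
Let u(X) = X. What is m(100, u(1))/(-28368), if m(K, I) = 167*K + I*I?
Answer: -5567/9456 ≈ -0.58873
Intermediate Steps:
m(K, I) = I² + 167*K (m(K, I) = 167*K + I² = I² + 167*K)
m(100, u(1))/(-28368) = (1² + 167*100)/(-28368) = (1 + 16700)*(-1/28368) = 16701*(-1/28368) = -5567/9456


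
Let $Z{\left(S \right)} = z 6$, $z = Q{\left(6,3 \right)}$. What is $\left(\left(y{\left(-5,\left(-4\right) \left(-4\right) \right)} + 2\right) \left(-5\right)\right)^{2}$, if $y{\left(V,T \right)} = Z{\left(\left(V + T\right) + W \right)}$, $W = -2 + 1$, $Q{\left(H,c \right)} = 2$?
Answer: $4900$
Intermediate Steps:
$W = -1$
$z = 2$
$Z{\left(S \right)} = 12$ ($Z{\left(S \right)} = 2 \cdot 6 = 12$)
$y{\left(V,T \right)} = 12$
$\left(\left(y{\left(-5,\left(-4\right) \left(-4\right) \right)} + 2\right) \left(-5\right)\right)^{2} = \left(\left(12 + 2\right) \left(-5\right)\right)^{2} = \left(14 \left(-5\right)\right)^{2} = \left(-70\right)^{2} = 4900$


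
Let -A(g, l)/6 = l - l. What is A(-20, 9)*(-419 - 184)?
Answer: 0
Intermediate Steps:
A(g, l) = 0 (A(g, l) = -6*(l - l) = -6*0 = 0)
A(-20, 9)*(-419 - 184) = 0*(-419 - 184) = 0*(-603) = 0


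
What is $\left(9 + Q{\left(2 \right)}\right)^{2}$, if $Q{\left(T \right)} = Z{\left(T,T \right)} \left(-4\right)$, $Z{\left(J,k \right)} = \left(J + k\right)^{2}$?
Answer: $3025$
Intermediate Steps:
$Q{\left(T \right)} = - 16 T^{2}$ ($Q{\left(T \right)} = \left(T + T\right)^{2} \left(-4\right) = \left(2 T\right)^{2} \left(-4\right) = 4 T^{2} \left(-4\right) = - 16 T^{2}$)
$\left(9 + Q{\left(2 \right)}\right)^{2} = \left(9 - 16 \cdot 2^{2}\right)^{2} = \left(9 - 64\right)^{2} = \left(-55\right)^{2} = 3025$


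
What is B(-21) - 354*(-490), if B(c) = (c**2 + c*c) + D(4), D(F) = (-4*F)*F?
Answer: 174278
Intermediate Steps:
D(F) = -4*F**2
B(c) = -64 + 2*c**2 (B(c) = (c**2 + c*c) - 4*4**2 = (c**2 + c**2) - 4*16 = 2*c**2 - 64 = -64 + 2*c**2)
B(-21) - 354*(-490) = (-64 + 2*(-21)**2) - 354*(-490) = (-64 + 2*441) + 173460 = (-64 + 882) + 173460 = 818 + 173460 = 174278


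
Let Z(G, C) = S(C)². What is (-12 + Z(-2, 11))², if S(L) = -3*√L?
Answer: 7569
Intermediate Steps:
Z(G, C) = 9*C (Z(G, C) = (-3*√C)² = 9*C)
(-12 + Z(-2, 11))² = (-12 + 9*11)² = (-12 + 99)² = 87² = 7569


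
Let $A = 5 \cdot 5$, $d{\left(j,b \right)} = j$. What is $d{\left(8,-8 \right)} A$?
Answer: $200$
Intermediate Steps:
$A = 25$
$d{\left(8,-8 \right)} A = 8 \cdot 25 = 200$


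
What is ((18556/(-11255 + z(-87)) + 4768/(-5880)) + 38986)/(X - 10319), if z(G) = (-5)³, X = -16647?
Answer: -16303508933/11277585690 ≈ -1.4457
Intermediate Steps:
z(G) = -125
((18556/(-11255 + z(-87)) + 4768/(-5880)) + 38986)/(X - 10319) = ((18556/(-11255 - 125) + 4768/(-5880)) + 38986)/(-16647 - 10319) = ((18556/(-11380) + 4768*(-1/5880)) + 38986)/(-26966) = ((18556*(-1/11380) - 596/735) + 38986)*(-1/26966) = ((-4639/2845 - 596/735) + 38986)*(-1/26966) = (-1021057/418215 + 38986)*(-1/26966) = (16303508933/418215)*(-1/26966) = -16303508933/11277585690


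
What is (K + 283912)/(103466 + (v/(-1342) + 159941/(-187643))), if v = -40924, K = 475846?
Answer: 95659954434374/13030976228753 ≈ 7.3410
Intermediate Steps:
(K + 283912)/(103466 + (v/(-1342) + 159941/(-187643))) = (475846 + 283912)/(103466 + (-40924/(-1342) + 159941/(-187643))) = 759758/(103466 + (-40924*(-1/1342) + 159941*(-1/187643))) = 759758/(103466 + (20462/671 - 159941/187643)) = 759758/(103466 + 3732230655/125908453) = 759758/(13030976228753/125908453) = 759758*(125908453/13030976228753) = 95659954434374/13030976228753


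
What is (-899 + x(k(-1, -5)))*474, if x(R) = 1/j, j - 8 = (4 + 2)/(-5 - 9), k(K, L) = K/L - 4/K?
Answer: -22581360/53 ≈ -4.2606e+5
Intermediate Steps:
k(K, L) = -4/K + K/L
j = 53/7 (j = 8 + (4 + 2)/(-5 - 9) = 8 + 6/(-14) = 8 + 6*(-1/14) = 8 - 3/7 = 53/7 ≈ 7.5714)
x(R) = 7/53 (x(R) = 1/(53/7) = 7/53)
(-899 + x(k(-1, -5)))*474 = (-899 + 7/53)*474 = -47640/53*474 = -22581360/53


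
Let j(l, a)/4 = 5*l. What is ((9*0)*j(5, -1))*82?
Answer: 0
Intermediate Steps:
j(l, a) = 20*l (j(l, a) = 4*(5*l) = 20*l)
((9*0)*j(5, -1))*82 = ((9*0)*(20*5))*82 = (0*100)*82 = 0*82 = 0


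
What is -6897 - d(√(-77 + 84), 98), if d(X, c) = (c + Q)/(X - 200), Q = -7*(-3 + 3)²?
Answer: -275812121/39993 + 98*√7/39993 ≈ -6896.5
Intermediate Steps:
Q = 0 (Q = -7*0² = -7*0 = 0)
d(X, c) = c/(-200 + X) (d(X, c) = (c + 0)/(X - 200) = c/(-200 + X))
-6897 - d(√(-77 + 84), 98) = -6897 - 98/(-200 + √(-77 + 84)) = -6897 - 98/(-200 + √7)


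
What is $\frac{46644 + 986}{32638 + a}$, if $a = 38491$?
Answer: $\frac{47630}{71129} \approx 0.66963$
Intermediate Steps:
$\frac{46644 + 986}{32638 + a} = \frac{46644 + 986}{32638 + 38491} = \frac{47630}{71129}$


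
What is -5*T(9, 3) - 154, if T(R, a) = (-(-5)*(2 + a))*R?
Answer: -1279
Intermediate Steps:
T(R, a) = R*(10 + 5*a) (T(R, a) = (-5*(-2 - a))*R = (10 + 5*a)*R = R*(10 + 5*a))
-5*T(9, 3) - 154 = -25*9*(2 + 3) - 154 = -25*9*5 - 154 = -5*225 - 154 = -1125 - 154 = -1279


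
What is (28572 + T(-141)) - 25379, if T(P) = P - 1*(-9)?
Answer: 3061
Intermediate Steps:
T(P) = 9 + P (T(P) = P + 9 = 9 + P)
(28572 + T(-141)) - 25379 = (28572 + (9 - 141)) - 25379 = (28572 - 132) - 25379 = 28440 - 25379 = 3061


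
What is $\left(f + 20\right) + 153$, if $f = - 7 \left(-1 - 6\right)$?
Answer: $222$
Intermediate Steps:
$f = 49$ ($f = \left(-7\right) \left(-7\right) = 49$)
$\left(f + 20\right) + 153 = \left(49 + 20\right) + 153 = 69 + 153 = 222$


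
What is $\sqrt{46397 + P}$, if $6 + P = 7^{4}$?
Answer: $2 \sqrt{12198} \approx 220.89$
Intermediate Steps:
$P = 2395$ ($P = -6 + 7^{4} = -6 + 2401 = 2395$)
$\sqrt{46397 + P} = \sqrt{46397 + 2395} = \sqrt{48792} = 2 \sqrt{12198}$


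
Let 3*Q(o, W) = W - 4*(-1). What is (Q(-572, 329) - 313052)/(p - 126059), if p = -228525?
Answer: 312941/354584 ≈ 0.88256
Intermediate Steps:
Q(o, W) = 4/3 + W/3 (Q(o, W) = (W - 4*(-1))/3 = (W + 4)/3 = (4 + W)/3 = 4/3 + W/3)
(Q(-572, 329) - 313052)/(p - 126059) = ((4/3 + (⅓)*329) - 313052)/(-228525 - 126059) = ((4/3 + 329/3) - 313052)/(-354584) = (111 - 313052)*(-1/354584) = -312941*(-1/354584) = 312941/354584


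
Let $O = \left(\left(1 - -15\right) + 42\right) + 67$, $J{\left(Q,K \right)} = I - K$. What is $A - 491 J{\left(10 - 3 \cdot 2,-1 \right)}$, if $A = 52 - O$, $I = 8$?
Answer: $-4492$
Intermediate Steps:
$J{\left(Q,K \right)} = 8 - K$
$O = 125$ ($O = \left(\left(1 + 15\right) + 42\right) + 67 = \left(16 + 42\right) + 67 = 58 + 67 = 125$)
$A = -73$ ($A = 52 - 125 = -73$)
$A - 491 J{\left(10 - 3 \cdot 2,-1 \right)} = -73 - 491 \left(8 - -1\right) = -73 - 491 \left(8 + 1\right) = -73 - 4419 = -4492$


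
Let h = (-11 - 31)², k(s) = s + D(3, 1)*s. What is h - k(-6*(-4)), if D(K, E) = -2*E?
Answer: 1788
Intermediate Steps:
k(s) = -s (k(s) = s + (-2*1)*s = s - 2*s = -s)
h = 1764 (h = (-42)² = 1764)
h - k(-6*(-4)) = 1764 - (-1)*(-6*(-4)) = 1764 - (-1)*(-2*(-12)) = 1764 - (-1)*24 = 1764 - 1*(-24) = 1764 + 24 = 1788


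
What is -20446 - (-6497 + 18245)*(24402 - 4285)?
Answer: -236354962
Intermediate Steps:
-20446 - (-6497 + 18245)*(24402 - 4285) = -20446 - 11748*20117 = -20446 - 1*236334516 = -20446 - 236334516 = -236354962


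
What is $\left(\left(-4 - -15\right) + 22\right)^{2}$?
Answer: $1089$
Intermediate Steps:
$\left(\left(-4 - -15\right) + 22\right)^{2} = \left(\left(-4 + 15\right) + 22\right)^{2} = \left(11 + 22\right)^{2} = 33^{2} = 1089$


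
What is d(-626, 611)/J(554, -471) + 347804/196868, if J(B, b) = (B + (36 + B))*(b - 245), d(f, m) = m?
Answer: 5476295409/3101064736 ≈ 1.7659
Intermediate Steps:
J(B, b) = (-245 + b)*(36 + 2*B) (J(B, b) = (36 + 2*B)*(-245 + b) = (-245 + b)*(36 + 2*B))
d(-626, 611)/J(554, -471) + 347804/196868 = 611/(-8820 - 490*554 + 36*(-471) + 2*554*(-471)) + 347804/196868 = 611/(-8820 - 271460 - 16956 - 521868) + 347804*(1/196868) = 611/(-819104) + 86951/49217 = 611*(-1/819104) + 86951/49217 = -47/63008 + 86951/49217 = 5476295409/3101064736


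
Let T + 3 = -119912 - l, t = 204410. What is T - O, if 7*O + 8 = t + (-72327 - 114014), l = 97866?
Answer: -1542528/7 ≈ -2.2036e+5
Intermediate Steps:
T = -217781 (T = -3 + (-119912 - 1*97866) = -3 + (-119912 - 97866) = -3 - 217778 = -217781)
O = 18061/7 (O = -8/7 + (204410 + (-72327 - 114014))/7 = -8/7 + (204410 - 186341)/7 = -8/7 + (⅐)*18069 = -8/7 + 18069/7 = 18061/7 ≈ 2580.1)
T - O = -217781 - 1*18061/7 = -217781 - 18061/7 = -1542528/7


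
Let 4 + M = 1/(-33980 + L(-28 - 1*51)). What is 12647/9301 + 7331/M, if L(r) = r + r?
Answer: -2325994085287/1270079453 ≈ -1831.4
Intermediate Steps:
L(r) = 2*r
M = -136553/34138 (M = -4 + 1/(-33980 + 2*(-28 - 1*51)) = -4 + 1/(-33980 + 2*(-28 - 51)) = -4 + 1/(-33980 + 2*(-79)) = -4 + 1/(-33980 - 158) = -4 + 1/(-34138) = -4 - 1/34138 = -136553/34138 ≈ -4.0000)
12647/9301 + 7331/M = 12647/9301 + 7331/(-136553/34138) = 12647*(1/9301) + 7331*(-34138/136553) = 12647/9301 - 250265678/136553 = -2325994085287/1270079453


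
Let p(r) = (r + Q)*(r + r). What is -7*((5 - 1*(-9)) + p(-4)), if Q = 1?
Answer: -266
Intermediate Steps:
p(r) = 2*r*(1 + r) (p(r) = (r + 1)*(r + r) = (1 + r)*(2*r) = 2*r*(1 + r))
-7*((5 - 1*(-9)) + p(-4)) = -7*((5 - 1*(-9)) + 2*(-4)*(1 - 4)) = -7*((5 + 9) + 2*(-4)*(-3)) = -7*(14 + 24) = -7*38 = -266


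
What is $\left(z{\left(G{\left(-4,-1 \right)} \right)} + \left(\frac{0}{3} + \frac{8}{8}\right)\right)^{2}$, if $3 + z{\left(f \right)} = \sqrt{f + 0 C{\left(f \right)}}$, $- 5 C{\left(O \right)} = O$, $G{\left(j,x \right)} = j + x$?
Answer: $\left(2 - i \sqrt{5}\right)^{2} \approx -1.0 - 8.9443 i$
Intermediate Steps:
$C{\left(O \right)} = - \frac{O}{5}$
$z{\left(f \right)} = -3 + \sqrt{f}$ ($z{\left(f \right)} = -3 + \sqrt{f + 0 \left(- \frac{f}{5}\right)} = -3 + \sqrt{f + 0} = -3 + \sqrt{f}$)
$\left(z{\left(G{\left(-4,-1 \right)} \right)} + \left(\frac{0}{3} + \frac{8}{8}\right)\right)^{2} = \left(\left(-3 + \sqrt{-4 - 1}\right) + \left(\frac{0}{3} + \frac{8}{8}\right)\right)^{2} = \left(\left(-3 + \sqrt{-5}\right) + \left(0 \cdot \frac{1}{3} + 8 \cdot \frac{1}{8}\right)\right)^{2} = \left(\left(-3 + i \sqrt{5}\right) + \left(0 + 1\right)\right)^{2} = \left(\left(-3 + i \sqrt{5}\right) + 1\right)^{2} = \left(-2 + i \sqrt{5}\right)^{2}$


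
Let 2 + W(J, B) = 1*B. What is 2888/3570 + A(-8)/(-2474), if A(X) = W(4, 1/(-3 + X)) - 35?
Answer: 20012648/24288495 ≈ 0.82396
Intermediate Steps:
W(J, B) = -2 + B (W(J, B) = -2 + 1*B = -2 + B)
A(X) = -37 + 1/(-3 + X) (A(X) = (-2 + 1/(-3 + X)) - 35 = -37 + 1/(-3 + X))
2888/3570 + A(-8)/(-2474) = 2888/3570 + ((112 - 37*(-8))/(-3 - 8))/(-2474) = 2888*(1/3570) + ((112 + 296)/(-11))*(-1/2474) = 1444/1785 - 1/11*408*(-1/2474) = 1444/1785 - 408/11*(-1/2474) = 1444/1785 + 204/13607 = 20012648/24288495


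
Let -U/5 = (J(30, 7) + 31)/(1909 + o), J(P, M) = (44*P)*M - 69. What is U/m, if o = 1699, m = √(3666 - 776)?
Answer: -4601*√10/61336 ≈ -0.23721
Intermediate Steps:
m = 17*√10 (m = √2890 = 17*√10 ≈ 53.759)
J(P, M) = -69 + 44*M*P (J(P, M) = 44*M*P - 69 = -69 + 44*M*P)
U = -23005/1804 (U = -5*((-69 + 44*7*30) + 31)/(1909 + 1699) = -5*((-69 + 9240) + 31)/3608 = -5*(9171 + 31)/3608 = -46010/3608 = -5*4601/1804 = -23005/1804 ≈ -12.752)
U/m = -23005*√10/170/1804 = -4601*√10/61336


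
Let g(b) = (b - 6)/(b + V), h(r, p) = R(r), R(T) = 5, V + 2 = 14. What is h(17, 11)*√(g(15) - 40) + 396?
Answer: 396 + 5*I*√357/3 ≈ 396.0 + 31.491*I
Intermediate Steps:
V = 12 (V = -2 + 14 = 12)
h(r, p) = 5
g(b) = (-6 + b)/(12 + b) (g(b) = (b - 6)/(b + 12) = (-6 + b)/(12 + b))
h(17, 11)*√(g(15) - 40) + 396 = 5*√((-6 + 15)/(12 + 15) - 40) + 396 = 5*√(9/27 - 40) + 396 = 5*√((1/27)*9 - 40) + 396 = 5*√(⅓ - 40) + 396 = 5*√(-119/3) + 396 = 5*(I*√357/3) + 396 = 5*I*√357/3 + 396 = 396 + 5*I*√357/3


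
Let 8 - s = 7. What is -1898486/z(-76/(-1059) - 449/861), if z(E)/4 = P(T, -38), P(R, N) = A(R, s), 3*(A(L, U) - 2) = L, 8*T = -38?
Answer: -5695458/5 ≈ -1.1391e+6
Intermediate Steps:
T = -19/4 (T = (1/8)*(-38) = -19/4 ≈ -4.7500)
s = 1 (s = 8 - 1*7 = 8 - 7 = 1)
A(L, U) = 2 + L/3
P(R, N) = 2 + R/3
z(E) = 5/3 (z(E) = 4*(2 + (1/3)*(-19/4)) = 4*(2 - 19/12) = 4*(5/12) = 5/3)
-1898486/z(-76/(-1059) - 449/861) = -1898486/5/3 = -1898486*3/5 = -5695458/5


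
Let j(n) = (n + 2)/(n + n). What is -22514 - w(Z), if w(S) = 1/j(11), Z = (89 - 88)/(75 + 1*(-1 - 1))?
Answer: -292704/13 ≈ -22516.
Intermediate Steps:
j(n) = (2 + n)/(2*n) (j(n) = (2 + n)/((2*n)) = (2 + n)*(1/(2*n)) = (2 + n)/(2*n))
Z = 1/73 (Z = 1/(75 + 1*(-2)) = 1/(75 - 2) = 1/73 ≈ 0.013699)
w(S) = 22/13 (w(S) = 1/((½)*(2 + 11)/11) = 1/((½)*(1/11)*13) = 1/(13/22) = 22/13)
-22514 - w(Z) = -22514 - 1*22/13 = -22514 - 22/13 = -292704/13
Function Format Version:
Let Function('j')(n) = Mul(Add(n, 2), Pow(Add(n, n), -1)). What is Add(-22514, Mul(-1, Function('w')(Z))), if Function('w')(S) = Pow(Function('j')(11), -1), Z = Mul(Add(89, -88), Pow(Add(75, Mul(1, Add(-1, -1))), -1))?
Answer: Rational(-292704, 13) ≈ -22516.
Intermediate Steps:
Function('j')(n) = Mul(Rational(1, 2), Pow(n, -1), Add(2, n)) (Function('j')(n) = Mul(Add(2, n), Pow(Mul(2, n), -1)) = Mul(Add(2, n), Mul(Rational(1, 2), Pow(n, -1))) = Mul(Rational(1, 2), Pow(n, -1), Add(2, n)))
Z = Rational(1, 73) (Z = Mul(1, Pow(Add(75, Mul(1, -2)), -1)) = Mul(1, Pow(Add(75, -2), -1)) = Mul(1, Pow(73, -1)) = Mul(1, Rational(1, 73)) = Rational(1, 73) ≈ 0.013699)
Function('w')(S) = Rational(22, 13) (Function('w')(S) = Pow(Mul(Rational(1, 2), Pow(11, -1), Add(2, 11)), -1) = Pow(Mul(Rational(1, 2), Rational(1, 11), 13), -1) = Pow(Rational(13, 22), -1) = Rational(22, 13))
Add(-22514, Mul(-1, Function('w')(Z))) = Add(-22514, Mul(-1, Rational(22, 13))) = Add(-22514, Rational(-22, 13)) = Rational(-292704, 13)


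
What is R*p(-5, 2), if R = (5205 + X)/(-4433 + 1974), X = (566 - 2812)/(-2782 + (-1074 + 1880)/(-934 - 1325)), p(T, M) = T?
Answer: 81800723085/7727830448 ≈ 10.585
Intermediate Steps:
X = 2536857/3142672 (X = -2246/(-2782 + 806/(-2259)) = -2246/(-2782 + 806*(-1/2259)) = -2246/(-2782 - 806/2259) = -2246/(-6285344/2259) = -2246*(-2259/6285344) = 2536857/3142672 ≈ 0.80723)
R = -16360144617/7727830448 (R = (5205 + 2536857/3142672)/(-4433 + 1974) = (16360144617/3142672)/(-2459) = (16360144617/3142672)*(-1/2459) = -16360144617/7727830448 ≈ -2.1170)
R*p(-5, 2) = -16360144617/7727830448*(-5) = 81800723085/7727830448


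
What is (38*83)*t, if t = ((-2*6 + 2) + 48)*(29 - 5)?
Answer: 2876448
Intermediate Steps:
t = 912 (t = ((-12 + 2) + 48)*24 = (-10 + 48)*24 = 38*24 = 912)
(38*83)*t = (38*83)*912 = 3154*912 = 2876448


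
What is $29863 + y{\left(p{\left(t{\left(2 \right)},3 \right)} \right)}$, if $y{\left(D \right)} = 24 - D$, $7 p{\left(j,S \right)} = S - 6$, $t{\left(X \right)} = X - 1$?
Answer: $\frac{209212}{7} \approx 29887.0$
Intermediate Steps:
$t{\left(X \right)} = -1 + X$ ($t{\left(X \right)} = X - 1 = -1 + X$)
$p{\left(j,S \right)} = - \frac{6}{7} + \frac{S}{7}$ ($p{\left(j,S \right)} = \frac{S - 6}{7} = \frac{-6 + S}{7} = - \frac{6}{7} + \frac{S}{7}$)
$29863 + y{\left(p{\left(t{\left(2 \right)},3 \right)} \right)} = 29863 + \left(24 - \left(- \frac{6}{7} + \frac{1}{7} \cdot 3\right)\right) = 29863 + \left(24 - \left(- \frac{6}{7} + \frac{3}{7}\right)\right) = 29863 + \left(24 - - \frac{3}{7}\right) = 29863 + \left(24 + \frac{3}{7}\right) = 29863 + \frac{171}{7} = \frac{209212}{7}$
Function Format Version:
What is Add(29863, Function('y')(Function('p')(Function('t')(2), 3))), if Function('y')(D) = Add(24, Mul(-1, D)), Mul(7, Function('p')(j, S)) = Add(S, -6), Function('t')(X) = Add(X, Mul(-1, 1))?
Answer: Rational(209212, 7) ≈ 29887.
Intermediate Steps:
Function('t')(X) = Add(-1, X) (Function('t')(X) = Add(X, -1) = Add(-1, X))
Function('p')(j, S) = Add(Rational(-6, 7), Mul(Rational(1, 7), S)) (Function('p')(j, S) = Mul(Rational(1, 7), Add(S, -6)) = Mul(Rational(1, 7), Add(-6, S)) = Add(Rational(-6, 7), Mul(Rational(1, 7), S)))
Add(29863, Function('y')(Function('p')(Function('t')(2), 3))) = Add(29863, Add(24, Mul(-1, Add(Rational(-6, 7), Mul(Rational(1, 7), 3))))) = Add(29863, Add(24, Mul(-1, Add(Rational(-6, 7), Rational(3, 7))))) = Add(29863, Add(24, Mul(-1, Rational(-3, 7)))) = Add(29863, Add(24, Rational(3, 7))) = Add(29863, Rational(171, 7)) = Rational(209212, 7)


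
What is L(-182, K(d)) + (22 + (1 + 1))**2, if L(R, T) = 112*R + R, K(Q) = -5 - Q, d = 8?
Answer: -19990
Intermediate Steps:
L(R, T) = 113*R
L(-182, K(d)) + (22 + (1 + 1))**2 = 113*(-182) + (22 + (1 + 1))**2 = -20566 + (22 + 2)**2 = -20566 + 24**2 = -20566 + 576 = -19990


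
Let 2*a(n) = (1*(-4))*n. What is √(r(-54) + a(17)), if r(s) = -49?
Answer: I*√83 ≈ 9.1104*I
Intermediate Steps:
a(n) = -2*n (a(n) = ((1*(-4))*n)/2 = (-4*n)/2 = -2*n)
√(r(-54) + a(17)) = √(-49 - 2*17) = √(-49 - 34) = √(-83) = I*√83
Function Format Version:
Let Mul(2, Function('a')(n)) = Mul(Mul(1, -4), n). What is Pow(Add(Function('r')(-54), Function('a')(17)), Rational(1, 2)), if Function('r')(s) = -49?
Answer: Mul(I, Pow(83, Rational(1, 2))) ≈ Mul(9.1104, I)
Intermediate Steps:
Function('a')(n) = Mul(-2, n) (Function('a')(n) = Mul(Rational(1, 2), Mul(Mul(1, -4), n)) = Mul(Rational(1, 2), Mul(-4, n)) = Mul(-2, n))
Pow(Add(Function('r')(-54), Function('a')(17)), Rational(1, 2)) = Pow(Add(-49, Mul(-2, 17)), Rational(1, 2)) = Pow(Add(-49, -34), Rational(1, 2)) = Pow(-83, Rational(1, 2)) = Mul(I, Pow(83, Rational(1, 2)))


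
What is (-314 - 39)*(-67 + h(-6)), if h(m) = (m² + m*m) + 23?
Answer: -9884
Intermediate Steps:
h(m) = 23 + 2*m² (h(m) = (m² + m²) + 23 = 2*m² + 23 = 23 + 2*m²)
(-314 - 39)*(-67 + h(-6)) = (-314 - 39)*(-67 + (23 + 2*(-6)²)) = -353*(-67 + (23 + 2*36)) = -353*(-67 + (23 + 72)) = -353*(-67 + 95) = -353*28 = -9884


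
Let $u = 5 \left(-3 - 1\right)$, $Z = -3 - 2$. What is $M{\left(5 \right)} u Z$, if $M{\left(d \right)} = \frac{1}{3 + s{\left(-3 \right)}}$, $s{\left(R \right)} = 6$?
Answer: $\frac{100}{9} \approx 11.111$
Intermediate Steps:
$Z = -5$ ($Z = -3 - 2 = -5$)
$u = -20$ ($u = 5 \left(-4\right) = -20$)
$M{\left(d \right)} = \frac{1}{9}$ ($M{\left(d \right)} = \frac{1}{3 + 6} = \frac{1}{9}$)
$M{\left(5 \right)} u Z = \frac{1}{9} \left(-20\right) \left(-5\right) = \left(- \frac{20}{9}\right) \left(-5\right) = \frac{100}{9}$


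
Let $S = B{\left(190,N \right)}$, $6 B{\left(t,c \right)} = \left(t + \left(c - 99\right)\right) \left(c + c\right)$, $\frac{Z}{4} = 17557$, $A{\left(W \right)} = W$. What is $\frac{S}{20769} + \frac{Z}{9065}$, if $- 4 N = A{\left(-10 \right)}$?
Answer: $\frac{2501608537}{322750260} \approx 7.7509$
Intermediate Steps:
$N = \frac{5}{2}$ ($N = \left(- \frac{1}{4}\right) \left(-10\right) = \frac{5}{2} \approx 2.5$)
$Z = 70228$ ($Z = 4 \cdot 17557 = 70228$)
$B{\left(t,c \right)} = \frac{c \left(-99 + c + t\right)}{3}$ ($B{\left(t,c \right)} = \frac{\left(t + \left(c - 99\right)\right) \left(c + c\right)}{6} = \frac{\left(t + \left(c - 99\right)\right) 2 c}{6} = \frac{\left(t + \left(-99 + c\right)\right) 2 c}{6} = \frac{\left(-99 + c + t\right) 2 c}{6} = \frac{2 c \left(-99 + c + t\right)}{6} = \frac{c \left(-99 + c + t\right)}{3}$)
$S = \frac{935}{12}$ ($S = \frac{1}{3} \cdot \frac{5}{2} \left(-99 + \frac{5}{2} + 190\right) = \frac{1}{3} \cdot \frac{5}{2} \cdot \frac{187}{2} = \frac{935}{12} \approx 77.917$)
$\frac{S}{20769} + \frac{Z}{9065} = \frac{935}{12 \cdot 20769} + \frac{70228}{9065} = \frac{935}{12} \cdot \frac{1}{20769} + 70228 \cdot \frac{1}{9065} = \frac{935}{249228} + \frac{70228}{9065} = \frac{2501608537}{322750260}$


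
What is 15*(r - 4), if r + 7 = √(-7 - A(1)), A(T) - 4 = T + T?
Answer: -165 + 15*I*√13 ≈ -165.0 + 54.083*I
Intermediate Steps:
A(T) = 4 + 2*T (A(T) = 4 + (T + T) = 4 + 2*T)
r = -7 + I*√13 (r = -7 + √(-7 - (4 + 2*1)) = -7 + √(-7 - (4 + 2)) = -7 + √(-7 - 1*6) = -7 + √(-7 - 6) = -7 + √(-13) = -7 + I*√13 ≈ -7.0 + 3.6056*I)
15*(r - 4) = 15*((-7 + I*√13) - 4) = 15*(-11 + I*√13) = -165 + 15*I*√13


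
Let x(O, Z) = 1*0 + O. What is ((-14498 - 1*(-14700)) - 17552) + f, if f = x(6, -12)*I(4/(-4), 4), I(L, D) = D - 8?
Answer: -17374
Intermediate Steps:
x(O, Z) = O (x(O, Z) = 0 + O = O)
I(L, D) = -8 + D
f = -24 (f = 6*(-8 + 4) = 6*(-4) = -24)
((-14498 - 1*(-14700)) - 17552) + f = ((-14498 - 1*(-14700)) - 17552) - 24 = ((-14498 + 14700) - 17552) - 24 = (202 - 17552) - 24 = -17350 - 24 = -17374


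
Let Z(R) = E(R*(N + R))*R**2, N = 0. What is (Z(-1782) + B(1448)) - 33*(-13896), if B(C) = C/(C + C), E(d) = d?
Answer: 20167906266289/2 ≈ 1.0084e+13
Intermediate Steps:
B(C) = 1/2 (B(C) = C/((2*C)) = (1/(2*C))*C = 1/2)
Z(R) = R**4 (Z(R) = (R*(0 + R))*R**2 = (R*R)*R**2 = R**2*R**2 = R**4)
(Z(-1782) + B(1448)) - 33*(-13896) = ((-1782)**4 + 1/2) - 33*(-13896) = (10083952674576 + 1/2) + 458568 = 20167905349153/2 + 458568 = 20167906266289/2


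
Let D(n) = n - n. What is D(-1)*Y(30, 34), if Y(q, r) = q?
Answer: 0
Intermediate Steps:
D(n) = 0
D(-1)*Y(30, 34) = 0*30 = 0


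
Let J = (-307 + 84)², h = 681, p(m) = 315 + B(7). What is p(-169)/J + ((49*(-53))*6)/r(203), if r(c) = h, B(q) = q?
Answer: -258219332/11288483 ≈ -22.875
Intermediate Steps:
p(m) = 322 (p(m) = 315 + 7 = 322)
r(c) = 681
J = 49729 (J = (-223)² = 49729)
p(-169)/J + ((49*(-53))*6)/r(203) = 322/49729 + ((49*(-53))*6)/681 = 322*(1/49729) - 2597*6*(1/681) = 322/49729 - 15582*1/681 = 322/49729 - 5194/227 = -258219332/11288483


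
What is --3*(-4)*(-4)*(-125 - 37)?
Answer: -7776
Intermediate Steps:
--3*(-4)*(-4)*(-125 - 37) = -12*(-4)*(-162) = -(-48)*(-162) = -1*7776 = -7776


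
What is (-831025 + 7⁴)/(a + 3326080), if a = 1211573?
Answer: -276208/1512551 ≈ -0.18261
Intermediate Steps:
(-831025 + 7⁴)/(a + 3326080) = (-831025 + 7⁴)/(1211573 + 3326080) = (-831025 + 2401)/4537653 = -828624*1/4537653 = -276208/1512551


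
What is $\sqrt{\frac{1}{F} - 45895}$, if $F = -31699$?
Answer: $\frac{i \sqrt{46116516884594}}{31699} \approx 214.23 i$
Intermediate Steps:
$\sqrt{\frac{1}{F} - 45895} = \sqrt{\frac{1}{-31699} - 45895} = \sqrt{- \frac{1}{31699} - 45895} = \sqrt{- \frac{1454825606}{31699}} = \frac{i \sqrt{46116516884594}}{31699}$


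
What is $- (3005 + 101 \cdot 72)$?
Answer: $-10277$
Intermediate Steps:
$- (3005 + 101 \cdot 72) = - (3005 + 7272) = \left(-1\right) 10277 = -10277$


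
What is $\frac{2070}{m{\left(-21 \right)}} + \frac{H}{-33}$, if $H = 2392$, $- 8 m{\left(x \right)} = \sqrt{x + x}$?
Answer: $- \frac{2392}{33} + \frac{2760 i \sqrt{42}}{7} \approx -72.485 + 2555.3 i$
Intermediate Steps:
$m{\left(x \right)} = - \frac{\sqrt{2} \sqrt{x}}{8}$ ($m{\left(x \right)} = - \frac{\sqrt{x + x}}{8} = - \frac{\sqrt{2 x}}{8} = - \frac{\sqrt{2} \sqrt{x}}{8}$)
$\frac{2070}{m{\left(-21 \right)}} + \frac{H}{-33} = \frac{2070}{\left(- \frac{1}{8}\right) \sqrt{2} \sqrt{-21}} + \frac{2392}{-33} = \frac{2070}{\left(- \frac{1}{8}\right) \sqrt{2} i \sqrt{21}} + 2392 \left(- \frac{1}{33}\right) = \frac{2070}{\left(- \frac{1}{8}\right) i \sqrt{42}} - \frac{2392}{33} = 2070 \frac{4 i \sqrt{42}}{21} - \frac{2392}{33} = \frac{2760 i \sqrt{42}}{7} - \frac{2392}{33} = - \frac{2392}{33} + \frac{2760 i \sqrt{42}}{7}$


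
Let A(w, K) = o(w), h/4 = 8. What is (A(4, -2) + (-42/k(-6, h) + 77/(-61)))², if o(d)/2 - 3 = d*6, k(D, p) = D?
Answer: 13278736/3721 ≈ 3568.6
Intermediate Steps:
h = 32 (h = 4*8 = 32)
o(d) = 6 + 12*d (o(d) = 6 + 2*(d*6) = 6 + 2*(6*d) = 6 + 12*d)
A(w, K) = 6 + 12*w
(A(4, -2) + (-42/k(-6, h) + 77/(-61)))² = ((6 + 12*4) + (-42/(-6) + 77/(-61)))² = ((6 + 48) + (-42*(-⅙) + 77*(-1/61)))² = (54 + (7 - 77/61))² = (54 + 350/61)² = (3644/61)² = 13278736/3721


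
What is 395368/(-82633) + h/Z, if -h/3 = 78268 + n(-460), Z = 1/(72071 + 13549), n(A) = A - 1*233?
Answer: -1646538093273868/82633 ≈ -1.9926e+10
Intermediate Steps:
n(A) = -233 + A (n(A) = A - 233 = -233 + A)
Z = 1/85620 ≈ 1.1680e-5
h = -232725 (h = -3*(78268 + (-233 - 460)) = -3*(78268 - 693) = -3*77575 = -232725)
395368/(-82633) + h/Z = 395368/(-82633) - 232725/1/85620 = 395368*(-1/82633) - 232725*85620 = -395368/82633 - 19925914500 = -1646538093273868/82633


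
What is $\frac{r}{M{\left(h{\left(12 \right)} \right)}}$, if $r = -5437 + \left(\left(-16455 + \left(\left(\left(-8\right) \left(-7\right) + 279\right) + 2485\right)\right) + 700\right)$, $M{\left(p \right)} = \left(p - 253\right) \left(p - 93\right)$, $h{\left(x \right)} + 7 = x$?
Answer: $- \frac{4593}{5456} \approx -0.84183$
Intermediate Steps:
$h{\left(x \right)} = -7 + x$
$M{\left(p \right)} = \left(-253 + p\right) \left(-93 + p\right)$
$r = -18372$ ($r = -5437 + \left(\left(-16455 + \left(\left(56 + 279\right) + 2485\right)\right) + 700\right) = -5437 + \left(\left(-16455 + \left(335 + 2485\right)\right) + 700\right) = -5437 + \left(\left(-16455 + 2820\right) + 700\right) = -5437 + \left(-13635 + 700\right) = -5437 - 12935 = -18372$)
$\frac{r}{M{\left(h{\left(12 \right)} \right)}} = - \frac{18372}{23529 + \left(-7 + 12\right)^{2} - 346 \left(-7 + 12\right)} = - \frac{18372}{23529 + 5^{2} - 1730} = - \frac{18372}{23529 + 25 - 1730} = - \frac{18372}{21824} = \left(-18372\right) \frac{1}{21824} = - \frac{4593}{5456}$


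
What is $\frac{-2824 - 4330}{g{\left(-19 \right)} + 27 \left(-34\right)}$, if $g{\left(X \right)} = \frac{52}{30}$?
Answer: $\frac{53655}{6872} \approx 7.8078$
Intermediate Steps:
$g{\left(X \right)} = \frac{26}{15}$ ($g{\left(X \right)} = 52 \cdot \frac{1}{30} = \frac{26}{15}$)
$\frac{-2824 - 4330}{g{\left(-19 \right)} + 27 \left(-34\right)} = \frac{-2824 - 4330}{\frac{26}{15} + 27 \left(-34\right)} = - \frac{7154}{\frac{26}{15} - 918} = - \frac{7154}{- \frac{13744}{15}} = \left(-7154\right) \left(- \frac{15}{13744}\right) = \frac{53655}{6872}$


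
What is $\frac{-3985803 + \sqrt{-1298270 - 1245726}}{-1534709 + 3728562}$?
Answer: $- \frac{3985803}{2193853} + \frac{2 i \sqrt{635999}}{2193853} \approx -1.8168 + 0.00072703 i$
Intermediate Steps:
$\frac{-3985803 + \sqrt{-1298270 - 1245726}}{-1534709 + 3728562} = \frac{-3985803 + \sqrt{-2543996}}{2193853} = \left(-3985803 + 2 i \sqrt{635999}\right) \frac{1}{2193853} = - \frac{3985803}{2193853} + \frac{2 i \sqrt{635999}}{2193853}$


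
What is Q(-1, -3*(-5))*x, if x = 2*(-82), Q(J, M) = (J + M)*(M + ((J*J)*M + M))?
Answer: -103320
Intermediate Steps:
Q(J, M) = (J + M)*(2*M + M*J**2) (Q(J, M) = (J + M)*(M + (J**2*M + M)) = (J + M)*(M + (M*J**2 + M)) = (J + M)*(M + (M + M*J**2)) = (J + M)*(2*M + M*J**2))
x = -164
Q(-1, -3*(-5))*x = ((-3*(-5))*((-1)**3 + 2*(-1) + 2*(-3*(-5)) - 3*(-5)*(-1)**2))*(-164) = (15*(-1 - 2 + 2*15 + 15*1))*(-164) = (15*(-1 - 2 + 30 + 15))*(-164) = (15*42)*(-164) = 630*(-164) = -103320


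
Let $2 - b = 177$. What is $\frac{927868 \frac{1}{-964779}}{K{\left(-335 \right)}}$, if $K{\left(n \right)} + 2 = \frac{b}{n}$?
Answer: $\frac{62167156}{95513121} \approx 0.65088$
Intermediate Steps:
$b = -175$ ($b = 2 - 177 = -175$)
$K{\left(n \right)} = -2 - \frac{175}{n}$
$\frac{927868 \frac{1}{-964779}}{K{\left(-335 \right)}} = \frac{927868 \frac{1}{-964779}}{-2 - \frac{175}{-335}} = \frac{927868 \left(- \frac{1}{964779}\right)}{-2 - - \frac{35}{67}} = - \frac{927868}{964779 \left(-2 + \frac{35}{67}\right)} = - \frac{927868}{964779 \left(- \frac{99}{67}\right)} = \left(- \frac{927868}{964779}\right) \left(- \frac{67}{99}\right) = \frac{62167156}{95513121}$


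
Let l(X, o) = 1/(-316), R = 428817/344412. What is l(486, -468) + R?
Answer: 2815870/2267379 ≈ 1.2419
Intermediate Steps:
R = 142939/114804 (R = 428817*(1/344412) = 142939/114804 ≈ 1.2451)
l(X, o) = -1/316
l(486, -468) + R = -1/316 + 142939/114804 = 2815870/2267379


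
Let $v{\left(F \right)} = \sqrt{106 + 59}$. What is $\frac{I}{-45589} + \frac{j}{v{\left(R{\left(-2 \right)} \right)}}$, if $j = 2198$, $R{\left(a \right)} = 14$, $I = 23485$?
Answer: $- \frac{23485}{45589} + \frac{2198 \sqrt{165}}{165} \approx 170.6$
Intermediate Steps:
$v{\left(F \right)} = \sqrt{165}$
$\frac{I}{-45589} + \frac{j}{v{\left(R{\left(-2 \right)} \right)}} = \frac{23485}{-45589} + \frac{2198}{\sqrt{165}} = 23485 \left(- \frac{1}{45589}\right) + 2198 \frac{\sqrt{165}}{165} = - \frac{23485}{45589} + \frac{2198 \sqrt{165}}{165}$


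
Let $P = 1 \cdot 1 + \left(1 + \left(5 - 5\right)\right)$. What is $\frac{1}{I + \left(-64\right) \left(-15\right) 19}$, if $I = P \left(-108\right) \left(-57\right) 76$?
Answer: $\frac{1}{953952} \approx 1.0483 \cdot 10^{-6}$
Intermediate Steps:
$P = 2$ ($P = 1 + \left(1 + \left(5 - 5\right)\right) = 1 + \left(1 + 0\right) = 1 + 1 = 2$)
$I = 935712$ ($I = 2 \left(-108\right) \left(-57\right) 76 = 2 \cdot 6156 \cdot 76 = 2 \cdot 467856 = 935712$)
$\frac{1}{I + \left(-64\right) \left(-15\right) 19} = \frac{1}{935712 + \left(-64\right) \left(-15\right) 19} = \frac{1}{935712 + 960 \cdot 19} = \frac{1}{935712 + 18240} = \frac{1}{953952}$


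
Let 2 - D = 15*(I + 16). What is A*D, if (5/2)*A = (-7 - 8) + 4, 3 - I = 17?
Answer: 616/5 ≈ 123.20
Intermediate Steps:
I = -14 (I = 3 - 1*17 = 3 - 17 = -14)
A = -22/5 (A = 2*((-7 - 8) + 4)/5 = 2*(-15 + 4)/5 = (⅖)*(-11) = -22/5 ≈ -4.4000)
D = -28 (D = 2 - 15*(-14 + 16) = 2 - 15*2 = 2 - 1*30 = 2 - 30 = -28)
A*D = -22/5*(-28) = 616/5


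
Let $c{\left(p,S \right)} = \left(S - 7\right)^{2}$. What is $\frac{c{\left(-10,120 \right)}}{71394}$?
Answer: $\frac{12769}{71394} \approx 0.17885$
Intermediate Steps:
$c{\left(p,S \right)} = \left(-7 + S\right)^{2}$
$\frac{c{\left(-10,120 \right)}}{71394} = \frac{\left(-7 + 120\right)^{2}}{71394} = 113^{2} \cdot \frac{1}{71394} = 12769 \cdot \frac{1}{71394} = \frac{12769}{71394}$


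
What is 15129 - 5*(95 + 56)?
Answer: 14374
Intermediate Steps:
15129 - 5*(95 + 56) = 15129 - 5*151 = 15129 - 1*755 = 15129 - 755 = 14374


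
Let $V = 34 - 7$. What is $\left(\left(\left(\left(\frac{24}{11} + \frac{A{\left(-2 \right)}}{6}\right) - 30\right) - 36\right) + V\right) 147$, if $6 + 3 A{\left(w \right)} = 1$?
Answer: $- \frac{359905}{66} \approx -5453.1$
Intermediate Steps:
$A{\left(w \right)} = - \frac{5}{3}$ ($A{\left(w \right)} = -2 + \frac{1}{3} \cdot 1 = -2 + \frac{1}{3} = - \frac{5}{3}$)
$V = 27$ ($V = 34 - 7 = 27$)
$\left(\left(\left(\left(\frac{24}{11} + \frac{A{\left(-2 \right)}}{6}\right) - 30\right) - 36\right) + V\right) 147 = \left(\left(\left(\left(\frac{24}{11} - \frac{5}{3 \cdot 6}\right) - 30\right) - 36\right) + 27\right) 147 = \left(\left(\left(\left(24 \cdot \frac{1}{11} - \frac{5}{18}\right) - 30\right) - 36\right) + 27\right) 147 = \left(\left(\left(\left(\frac{24}{11} - \frac{5}{18}\right) - 30\right) - 36\right) + 27\right) 147 = \left(\left(\left(\frac{377}{198} - 30\right) - 36\right) + 27\right) 147 = \left(\left(- \frac{5563}{198} - 36\right) + 27\right) 147 = \left(- \frac{12691}{198} + 27\right) 147 = \left(- \frac{7345}{198}\right) 147 = - \frac{359905}{66}$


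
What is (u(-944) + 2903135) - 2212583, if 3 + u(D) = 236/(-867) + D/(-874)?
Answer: 261634820663/378879 ≈ 6.9055e+5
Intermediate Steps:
u(D) = -2837/867 - D/874 (u(D) = -3 + (236/(-867) + D/(-874)) = -3 + (236*(-1/867) + D*(-1/874)) = -3 + (-236/867 - D/874) = -2837/867 - D/874)
(u(-944) + 2903135) - 2212583 = ((-2837/867 - 1/874*(-944)) + 2903135) - 2212583 = ((-2837/867 + 472/437) + 2903135) - 2212583 = (-830545/378879 + 2903135) - 2212583 = 1099936055120/378879 - 2212583 = 261634820663/378879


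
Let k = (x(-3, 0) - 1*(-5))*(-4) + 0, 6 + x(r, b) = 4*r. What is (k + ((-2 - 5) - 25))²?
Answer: 400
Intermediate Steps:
x(r, b) = -6 + 4*r
k = 52 (k = ((-6 + 4*(-3)) - 1*(-5))*(-4) + 0 = ((-6 - 12) + 5)*(-4) + 0 = (-18 + 5)*(-4) + 0 = -13*(-4) + 0 = 52 + 0 = 52)
(k + ((-2 - 5) - 25))² = (52 + ((-2 - 5) - 25))² = (52 + (-7 - 25))² = (52 - 32)² = 20² = 400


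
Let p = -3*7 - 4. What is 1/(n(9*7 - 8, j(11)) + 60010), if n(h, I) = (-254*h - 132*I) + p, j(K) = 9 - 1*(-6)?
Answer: 1/44035 ≈ 2.2709e-5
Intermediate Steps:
j(K) = 15 (j(K) = 9 + 6 = 15)
p = -25 (p = -21 - 4 = -25)
n(h, I) = -25 - 254*h - 132*I (n(h, I) = (-254*h - 132*I) - 25 = -25 - 254*h - 132*I)
1/(n(9*7 - 8, j(11)) + 60010) = 1/((-25 - 254*(9*7 - 8) - 132*15) + 60010) = 1/((-25 - 254*(63 - 8) - 1980) + 60010) = 1/((-25 - 254*55 - 1980) + 60010) = 1/((-25 - 13970 - 1980) + 60010) = 1/(-15975 + 60010) = 1/44035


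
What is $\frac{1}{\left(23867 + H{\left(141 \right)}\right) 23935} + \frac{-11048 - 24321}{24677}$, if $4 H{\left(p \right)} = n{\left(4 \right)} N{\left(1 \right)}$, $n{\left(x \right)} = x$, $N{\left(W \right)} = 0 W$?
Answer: $- \frac{20204776252328}{14096900228665} \approx -1.4333$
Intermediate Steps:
$N{\left(W \right)} = 0$
$H{\left(p \right)} = 0$ ($H{\left(p \right)} = \frac{4 \cdot 0}{4} = \frac{1}{4} \cdot 0 = 0$)
$\frac{1}{\left(23867 + H{\left(141 \right)}\right) 23935} + \frac{-11048 - 24321}{24677} = \frac{1}{\left(23867 + 0\right) 23935} + \frac{-11048 - 24321}{24677} = \frac{1}{23867} \cdot \frac{1}{23935} + \left(-11048 - 24321\right) \frac{1}{24677} = \frac{1}{23867} \cdot \frac{1}{23935} - \frac{35369}{24677} = \frac{1}{571256645} - \frac{35369}{24677} = - \frac{20204776252328}{14096900228665}$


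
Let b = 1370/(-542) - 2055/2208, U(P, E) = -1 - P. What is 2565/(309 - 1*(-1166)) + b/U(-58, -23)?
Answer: 296252809/176518560 ≈ 1.6783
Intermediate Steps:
b = -689795/199456 (b = 1370*(-1/542) - 2055*1/2208 = -685/271 - 685/736 = -689795/199456 ≈ -3.4584)
2565/(309 - 1*(-1166)) + b/U(-58, -23) = 2565/(309 - 1*(-1166)) - 689795/(199456*(-1 - 1*(-58))) = 2565/(309 + 1166) - 689795/(199456*(-1 + 58)) = 2565/1475 - 689795/199456/57 = 2565*(1/1475) - 689795/199456*1/57 = 513/295 - 36305/598368 = 296252809/176518560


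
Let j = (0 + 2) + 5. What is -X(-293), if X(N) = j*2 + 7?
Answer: -21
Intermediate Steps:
j = 7 (j = 2 + 5 = 7)
X(N) = 21 (X(N) = 7*2 + 7 = 14 + 7 = 21)
-X(-293) = -1*21 = -21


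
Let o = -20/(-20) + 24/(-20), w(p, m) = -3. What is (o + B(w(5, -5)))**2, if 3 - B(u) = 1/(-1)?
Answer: 361/25 ≈ 14.440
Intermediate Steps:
B(u) = 4 (B(u) = 3 - 1/(-1) = 3 - 1*(-1) = 3 + 1 = 4)
o = -1/5 (o = -20*(-1/20) + 24*(-1/20) = 1 - 6/5 = -1/5 ≈ -0.20000)
(o + B(w(5, -5)))**2 = (-1/5 + 4)**2 = (19/5)**2 = 361/25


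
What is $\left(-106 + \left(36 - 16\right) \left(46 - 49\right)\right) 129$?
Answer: $-21414$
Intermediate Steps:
$\left(-106 + \left(36 - 16\right) \left(46 - 49\right)\right) 129 = \left(-106 + 20 \left(-3\right)\right) 129 = \left(-106 - 60\right) 129 = \left(-166\right) 129 = -21414$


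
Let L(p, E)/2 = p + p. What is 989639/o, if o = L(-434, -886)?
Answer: -141377/248 ≈ -570.07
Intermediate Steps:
L(p, E) = 4*p (L(p, E) = 2*(p + p) = 2*(2*p) = 4*p)
o = -1736 (o = 4*(-434) = -1736)
989639/o = 989639/(-1736) = 989639*(-1/1736) = -141377/248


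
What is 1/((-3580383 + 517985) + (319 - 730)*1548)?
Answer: -1/3698626 ≈ -2.7037e-7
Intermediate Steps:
1/((-3580383 + 517985) + (319 - 730)*1548) = 1/(-3062398 - 411*1548) = 1/(-3062398 - 636228) = 1/(-3698626) = -1/3698626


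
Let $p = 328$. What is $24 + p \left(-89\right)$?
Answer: $-29168$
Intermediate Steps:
$24 + p \left(-89\right) = 24 + 328 \left(-89\right) = 24 - 29192 = -29168$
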